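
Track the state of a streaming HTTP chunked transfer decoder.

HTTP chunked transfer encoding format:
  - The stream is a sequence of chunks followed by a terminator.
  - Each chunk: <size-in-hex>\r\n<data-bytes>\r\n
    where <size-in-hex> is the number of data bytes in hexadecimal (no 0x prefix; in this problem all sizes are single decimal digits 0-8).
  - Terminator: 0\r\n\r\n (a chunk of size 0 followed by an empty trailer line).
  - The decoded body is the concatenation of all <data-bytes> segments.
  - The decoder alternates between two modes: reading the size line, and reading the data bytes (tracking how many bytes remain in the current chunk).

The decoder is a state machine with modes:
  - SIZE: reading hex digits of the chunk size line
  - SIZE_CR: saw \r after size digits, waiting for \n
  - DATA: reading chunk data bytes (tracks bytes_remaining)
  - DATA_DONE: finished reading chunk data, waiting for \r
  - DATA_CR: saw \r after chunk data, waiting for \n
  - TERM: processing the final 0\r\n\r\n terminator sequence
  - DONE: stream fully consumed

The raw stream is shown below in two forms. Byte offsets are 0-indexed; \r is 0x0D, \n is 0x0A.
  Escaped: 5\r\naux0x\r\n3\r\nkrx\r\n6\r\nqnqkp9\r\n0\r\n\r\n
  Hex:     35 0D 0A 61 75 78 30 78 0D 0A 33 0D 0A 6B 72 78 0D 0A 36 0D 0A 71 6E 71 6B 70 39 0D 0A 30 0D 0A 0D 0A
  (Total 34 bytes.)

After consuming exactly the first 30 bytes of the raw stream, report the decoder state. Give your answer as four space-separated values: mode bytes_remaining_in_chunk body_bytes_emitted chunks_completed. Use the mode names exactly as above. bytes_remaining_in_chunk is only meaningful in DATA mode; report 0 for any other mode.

Byte 0 = '5': mode=SIZE remaining=0 emitted=0 chunks_done=0
Byte 1 = 0x0D: mode=SIZE_CR remaining=0 emitted=0 chunks_done=0
Byte 2 = 0x0A: mode=DATA remaining=5 emitted=0 chunks_done=0
Byte 3 = 'a': mode=DATA remaining=4 emitted=1 chunks_done=0
Byte 4 = 'u': mode=DATA remaining=3 emitted=2 chunks_done=0
Byte 5 = 'x': mode=DATA remaining=2 emitted=3 chunks_done=0
Byte 6 = '0': mode=DATA remaining=1 emitted=4 chunks_done=0
Byte 7 = 'x': mode=DATA_DONE remaining=0 emitted=5 chunks_done=0
Byte 8 = 0x0D: mode=DATA_CR remaining=0 emitted=5 chunks_done=0
Byte 9 = 0x0A: mode=SIZE remaining=0 emitted=5 chunks_done=1
Byte 10 = '3': mode=SIZE remaining=0 emitted=5 chunks_done=1
Byte 11 = 0x0D: mode=SIZE_CR remaining=0 emitted=5 chunks_done=1
Byte 12 = 0x0A: mode=DATA remaining=3 emitted=5 chunks_done=1
Byte 13 = 'k': mode=DATA remaining=2 emitted=6 chunks_done=1
Byte 14 = 'r': mode=DATA remaining=1 emitted=7 chunks_done=1
Byte 15 = 'x': mode=DATA_DONE remaining=0 emitted=8 chunks_done=1
Byte 16 = 0x0D: mode=DATA_CR remaining=0 emitted=8 chunks_done=1
Byte 17 = 0x0A: mode=SIZE remaining=0 emitted=8 chunks_done=2
Byte 18 = '6': mode=SIZE remaining=0 emitted=8 chunks_done=2
Byte 19 = 0x0D: mode=SIZE_CR remaining=0 emitted=8 chunks_done=2
Byte 20 = 0x0A: mode=DATA remaining=6 emitted=8 chunks_done=2
Byte 21 = 'q': mode=DATA remaining=5 emitted=9 chunks_done=2
Byte 22 = 'n': mode=DATA remaining=4 emitted=10 chunks_done=2
Byte 23 = 'q': mode=DATA remaining=3 emitted=11 chunks_done=2
Byte 24 = 'k': mode=DATA remaining=2 emitted=12 chunks_done=2
Byte 25 = 'p': mode=DATA remaining=1 emitted=13 chunks_done=2
Byte 26 = '9': mode=DATA_DONE remaining=0 emitted=14 chunks_done=2
Byte 27 = 0x0D: mode=DATA_CR remaining=0 emitted=14 chunks_done=2
Byte 28 = 0x0A: mode=SIZE remaining=0 emitted=14 chunks_done=3
Byte 29 = '0': mode=SIZE remaining=0 emitted=14 chunks_done=3

Answer: SIZE 0 14 3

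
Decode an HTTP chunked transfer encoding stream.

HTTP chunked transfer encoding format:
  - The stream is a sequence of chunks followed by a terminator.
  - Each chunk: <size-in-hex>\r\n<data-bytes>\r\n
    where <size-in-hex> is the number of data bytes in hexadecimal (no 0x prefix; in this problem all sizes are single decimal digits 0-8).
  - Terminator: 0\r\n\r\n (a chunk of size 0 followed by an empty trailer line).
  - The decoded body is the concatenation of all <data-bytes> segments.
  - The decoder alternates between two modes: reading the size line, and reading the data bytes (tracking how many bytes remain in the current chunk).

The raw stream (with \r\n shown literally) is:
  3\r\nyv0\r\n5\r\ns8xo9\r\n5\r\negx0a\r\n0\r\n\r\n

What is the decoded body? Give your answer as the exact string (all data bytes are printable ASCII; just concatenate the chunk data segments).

Chunk 1: stream[0..1]='3' size=0x3=3, data at stream[3..6]='yv0' -> body[0..3], body so far='yv0'
Chunk 2: stream[8..9]='5' size=0x5=5, data at stream[11..16]='s8xo9' -> body[3..8], body so far='yv0s8xo9'
Chunk 3: stream[18..19]='5' size=0x5=5, data at stream[21..26]='egx0a' -> body[8..13], body so far='yv0s8xo9egx0a'
Chunk 4: stream[28..29]='0' size=0 (terminator). Final body='yv0s8xo9egx0a' (13 bytes)

Answer: yv0s8xo9egx0a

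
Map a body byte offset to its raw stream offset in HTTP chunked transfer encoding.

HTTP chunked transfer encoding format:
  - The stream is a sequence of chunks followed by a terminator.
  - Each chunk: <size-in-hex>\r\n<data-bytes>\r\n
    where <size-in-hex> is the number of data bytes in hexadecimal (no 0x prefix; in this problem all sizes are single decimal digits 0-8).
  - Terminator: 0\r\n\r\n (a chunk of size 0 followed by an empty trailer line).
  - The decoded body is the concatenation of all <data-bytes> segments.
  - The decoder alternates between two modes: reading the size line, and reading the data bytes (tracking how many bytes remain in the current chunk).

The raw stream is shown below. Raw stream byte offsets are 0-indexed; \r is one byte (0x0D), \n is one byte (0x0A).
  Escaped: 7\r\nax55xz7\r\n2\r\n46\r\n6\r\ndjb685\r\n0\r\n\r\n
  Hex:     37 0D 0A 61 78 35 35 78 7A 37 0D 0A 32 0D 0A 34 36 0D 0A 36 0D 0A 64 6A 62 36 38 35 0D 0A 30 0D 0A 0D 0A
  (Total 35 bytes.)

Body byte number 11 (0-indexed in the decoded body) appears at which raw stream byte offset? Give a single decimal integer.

Chunk 1: stream[0..1]='7' size=0x7=7, data at stream[3..10]='ax55xz7' -> body[0..7], body so far='ax55xz7'
Chunk 2: stream[12..13]='2' size=0x2=2, data at stream[15..17]='46' -> body[7..9], body so far='ax55xz746'
Chunk 3: stream[19..20]='6' size=0x6=6, data at stream[22..28]='djb685' -> body[9..15], body so far='ax55xz746djb685'
Chunk 4: stream[30..31]='0' size=0 (terminator). Final body='ax55xz746djb685' (15 bytes)
Body byte 11 at stream offset 24

Answer: 24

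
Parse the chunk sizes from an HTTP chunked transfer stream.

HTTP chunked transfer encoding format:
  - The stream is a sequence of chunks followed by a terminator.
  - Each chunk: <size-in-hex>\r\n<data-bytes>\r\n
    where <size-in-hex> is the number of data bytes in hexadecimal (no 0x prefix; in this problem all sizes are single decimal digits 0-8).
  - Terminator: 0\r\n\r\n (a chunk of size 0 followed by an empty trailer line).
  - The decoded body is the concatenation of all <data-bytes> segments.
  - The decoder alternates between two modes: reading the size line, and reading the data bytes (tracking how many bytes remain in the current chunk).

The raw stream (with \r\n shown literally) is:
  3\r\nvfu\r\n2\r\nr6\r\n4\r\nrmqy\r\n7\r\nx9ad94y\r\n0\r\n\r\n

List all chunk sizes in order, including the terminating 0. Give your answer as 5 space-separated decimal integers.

Chunk 1: stream[0..1]='3' size=0x3=3, data at stream[3..6]='vfu' -> body[0..3], body so far='vfu'
Chunk 2: stream[8..9]='2' size=0x2=2, data at stream[11..13]='r6' -> body[3..5], body so far='vfur6'
Chunk 3: stream[15..16]='4' size=0x4=4, data at stream[18..22]='rmqy' -> body[5..9], body so far='vfur6rmqy'
Chunk 4: stream[24..25]='7' size=0x7=7, data at stream[27..34]='x9ad94y' -> body[9..16], body so far='vfur6rmqyx9ad94y'
Chunk 5: stream[36..37]='0' size=0 (terminator). Final body='vfur6rmqyx9ad94y' (16 bytes)

Answer: 3 2 4 7 0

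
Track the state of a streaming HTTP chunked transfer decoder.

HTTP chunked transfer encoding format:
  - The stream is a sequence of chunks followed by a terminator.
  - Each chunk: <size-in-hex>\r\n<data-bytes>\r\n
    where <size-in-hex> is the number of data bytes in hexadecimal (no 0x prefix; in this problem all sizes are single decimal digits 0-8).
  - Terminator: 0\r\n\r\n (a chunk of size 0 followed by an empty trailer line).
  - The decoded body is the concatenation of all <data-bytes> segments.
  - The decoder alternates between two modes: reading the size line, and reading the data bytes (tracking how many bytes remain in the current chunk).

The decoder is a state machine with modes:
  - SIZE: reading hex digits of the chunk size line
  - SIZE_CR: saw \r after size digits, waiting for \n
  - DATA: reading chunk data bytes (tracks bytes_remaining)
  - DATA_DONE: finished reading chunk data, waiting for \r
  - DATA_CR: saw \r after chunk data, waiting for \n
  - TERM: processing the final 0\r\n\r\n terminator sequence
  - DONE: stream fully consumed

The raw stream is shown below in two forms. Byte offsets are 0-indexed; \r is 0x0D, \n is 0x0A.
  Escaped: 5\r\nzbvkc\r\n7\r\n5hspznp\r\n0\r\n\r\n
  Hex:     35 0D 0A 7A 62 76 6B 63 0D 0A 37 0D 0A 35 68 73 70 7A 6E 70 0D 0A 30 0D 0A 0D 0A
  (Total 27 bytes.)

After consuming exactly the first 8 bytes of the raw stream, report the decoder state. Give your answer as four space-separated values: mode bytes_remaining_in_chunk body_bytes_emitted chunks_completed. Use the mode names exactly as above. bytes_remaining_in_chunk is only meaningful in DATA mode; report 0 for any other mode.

Byte 0 = '5': mode=SIZE remaining=0 emitted=0 chunks_done=0
Byte 1 = 0x0D: mode=SIZE_CR remaining=0 emitted=0 chunks_done=0
Byte 2 = 0x0A: mode=DATA remaining=5 emitted=0 chunks_done=0
Byte 3 = 'z': mode=DATA remaining=4 emitted=1 chunks_done=0
Byte 4 = 'b': mode=DATA remaining=3 emitted=2 chunks_done=0
Byte 5 = 'v': mode=DATA remaining=2 emitted=3 chunks_done=0
Byte 6 = 'k': mode=DATA remaining=1 emitted=4 chunks_done=0
Byte 7 = 'c': mode=DATA_DONE remaining=0 emitted=5 chunks_done=0

Answer: DATA_DONE 0 5 0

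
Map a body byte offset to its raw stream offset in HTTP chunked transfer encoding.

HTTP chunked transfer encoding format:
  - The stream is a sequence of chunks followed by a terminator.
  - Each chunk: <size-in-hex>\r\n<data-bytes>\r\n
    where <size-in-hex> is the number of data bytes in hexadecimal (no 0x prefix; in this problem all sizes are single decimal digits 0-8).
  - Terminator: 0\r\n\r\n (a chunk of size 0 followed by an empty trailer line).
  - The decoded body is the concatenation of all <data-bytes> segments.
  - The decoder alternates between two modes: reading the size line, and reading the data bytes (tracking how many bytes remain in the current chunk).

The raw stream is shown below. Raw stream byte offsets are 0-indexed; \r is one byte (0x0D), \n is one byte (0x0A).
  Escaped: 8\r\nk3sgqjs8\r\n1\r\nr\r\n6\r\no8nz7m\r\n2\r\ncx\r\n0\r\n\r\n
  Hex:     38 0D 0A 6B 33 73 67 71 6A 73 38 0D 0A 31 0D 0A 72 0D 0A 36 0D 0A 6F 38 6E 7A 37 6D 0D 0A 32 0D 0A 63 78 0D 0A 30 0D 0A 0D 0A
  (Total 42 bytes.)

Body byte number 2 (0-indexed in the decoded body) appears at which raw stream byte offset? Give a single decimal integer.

Answer: 5

Derivation:
Chunk 1: stream[0..1]='8' size=0x8=8, data at stream[3..11]='k3sgqjs8' -> body[0..8], body so far='k3sgqjs8'
Chunk 2: stream[13..14]='1' size=0x1=1, data at stream[16..17]='r' -> body[8..9], body so far='k3sgqjs8r'
Chunk 3: stream[19..20]='6' size=0x6=6, data at stream[22..28]='o8nz7m' -> body[9..15], body so far='k3sgqjs8ro8nz7m'
Chunk 4: stream[30..31]='2' size=0x2=2, data at stream[33..35]='cx' -> body[15..17], body so far='k3sgqjs8ro8nz7mcx'
Chunk 5: stream[37..38]='0' size=0 (terminator). Final body='k3sgqjs8ro8nz7mcx' (17 bytes)
Body byte 2 at stream offset 5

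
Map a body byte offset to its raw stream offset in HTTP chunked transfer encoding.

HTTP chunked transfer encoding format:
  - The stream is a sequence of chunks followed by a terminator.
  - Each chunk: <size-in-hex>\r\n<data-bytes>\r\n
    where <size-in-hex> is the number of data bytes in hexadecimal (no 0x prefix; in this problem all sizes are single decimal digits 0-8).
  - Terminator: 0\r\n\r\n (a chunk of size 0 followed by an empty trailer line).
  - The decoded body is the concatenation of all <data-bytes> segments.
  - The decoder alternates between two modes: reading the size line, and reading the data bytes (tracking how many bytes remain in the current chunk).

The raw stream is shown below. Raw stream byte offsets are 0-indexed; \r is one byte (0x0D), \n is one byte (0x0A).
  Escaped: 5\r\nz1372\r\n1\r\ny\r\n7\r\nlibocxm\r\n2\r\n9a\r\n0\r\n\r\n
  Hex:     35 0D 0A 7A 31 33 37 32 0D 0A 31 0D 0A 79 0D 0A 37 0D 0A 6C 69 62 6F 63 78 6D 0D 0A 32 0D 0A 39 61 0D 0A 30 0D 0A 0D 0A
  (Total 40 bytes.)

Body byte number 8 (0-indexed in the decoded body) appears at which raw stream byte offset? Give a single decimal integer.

Answer: 21

Derivation:
Chunk 1: stream[0..1]='5' size=0x5=5, data at stream[3..8]='z1372' -> body[0..5], body so far='z1372'
Chunk 2: stream[10..11]='1' size=0x1=1, data at stream[13..14]='y' -> body[5..6], body so far='z1372y'
Chunk 3: stream[16..17]='7' size=0x7=7, data at stream[19..26]='libocxm' -> body[6..13], body so far='z1372ylibocxm'
Chunk 4: stream[28..29]='2' size=0x2=2, data at stream[31..33]='9a' -> body[13..15], body so far='z1372ylibocxm9a'
Chunk 5: stream[35..36]='0' size=0 (terminator). Final body='z1372ylibocxm9a' (15 bytes)
Body byte 8 at stream offset 21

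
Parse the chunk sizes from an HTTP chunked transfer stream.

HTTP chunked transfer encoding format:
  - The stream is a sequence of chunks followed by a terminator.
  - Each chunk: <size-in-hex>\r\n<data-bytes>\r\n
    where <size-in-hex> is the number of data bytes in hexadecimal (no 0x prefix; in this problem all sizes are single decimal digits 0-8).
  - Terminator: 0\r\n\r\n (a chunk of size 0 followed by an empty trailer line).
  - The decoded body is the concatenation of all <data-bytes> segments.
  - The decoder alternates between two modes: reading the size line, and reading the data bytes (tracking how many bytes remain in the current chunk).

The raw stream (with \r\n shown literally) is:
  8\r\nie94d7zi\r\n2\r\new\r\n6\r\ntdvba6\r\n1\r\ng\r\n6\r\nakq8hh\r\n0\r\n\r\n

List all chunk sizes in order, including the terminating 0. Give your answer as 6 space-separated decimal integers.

Chunk 1: stream[0..1]='8' size=0x8=8, data at stream[3..11]='ie94d7zi' -> body[0..8], body so far='ie94d7zi'
Chunk 2: stream[13..14]='2' size=0x2=2, data at stream[16..18]='ew' -> body[8..10], body so far='ie94d7ziew'
Chunk 3: stream[20..21]='6' size=0x6=6, data at stream[23..29]='tdvba6' -> body[10..16], body so far='ie94d7ziewtdvba6'
Chunk 4: stream[31..32]='1' size=0x1=1, data at stream[34..35]='g' -> body[16..17], body so far='ie94d7ziewtdvba6g'
Chunk 5: stream[37..38]='6' size=0x6=6, data at stream[40..46]='akq8hh' -> body[17..23], body so far='ie94d7ziewtdvba6gakq8hh'
Chunk 6: stream[48..49]='0' size=0 (terminator). Final body='ie94d7ziewtdvba6gakq8hh' (23 bytes)

Answer: 8 2 6 1 6 0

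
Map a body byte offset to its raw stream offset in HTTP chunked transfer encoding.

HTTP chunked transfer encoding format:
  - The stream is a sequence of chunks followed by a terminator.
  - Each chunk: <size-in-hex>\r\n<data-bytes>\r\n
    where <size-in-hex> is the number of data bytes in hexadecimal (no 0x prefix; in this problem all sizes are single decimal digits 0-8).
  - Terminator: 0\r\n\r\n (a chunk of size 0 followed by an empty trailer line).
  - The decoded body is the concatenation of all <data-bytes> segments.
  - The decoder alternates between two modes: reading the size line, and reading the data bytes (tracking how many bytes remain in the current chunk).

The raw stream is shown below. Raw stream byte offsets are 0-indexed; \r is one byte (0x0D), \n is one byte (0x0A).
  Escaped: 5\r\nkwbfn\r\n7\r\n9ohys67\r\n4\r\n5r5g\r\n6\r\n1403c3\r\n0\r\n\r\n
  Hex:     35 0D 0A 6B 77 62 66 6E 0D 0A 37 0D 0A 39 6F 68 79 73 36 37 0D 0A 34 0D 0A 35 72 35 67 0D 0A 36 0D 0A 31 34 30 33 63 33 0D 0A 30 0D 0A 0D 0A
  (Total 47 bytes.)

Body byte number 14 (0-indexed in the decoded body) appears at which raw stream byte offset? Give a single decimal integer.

Answer: 27

Derivation:
Chunk 1: stream[0..1]='5' size=0x5=5, data at stream[3..8]='kwbfn' -> body[0..5], body so far='kwbfn'
Chunk 2: stream[10..11]='7' size=0x7=7, data at stream[13..20]='9ohys67' -> body[5..12], body so far='kwbfn9ohys67'
Chunk 3: stream[22..23]='4' size=0x4=4, data at stream[25..29]='5r5g' -> body[12..16], body so far='kwbfn9ohys675r5g'
Chunk 4: stream[31..32]='6' size=0x6=6, data at stream[34..40]='1403c3' -> body[16..22], body so far='kwbfn9ohys675r5g1403c3'
Chunk 5: stream[42..43]='0' size=0 (terminator). Final body='kwbfn9ohys675r5g1403c3' (22 bytes)
Body byte 14 at stream offset 27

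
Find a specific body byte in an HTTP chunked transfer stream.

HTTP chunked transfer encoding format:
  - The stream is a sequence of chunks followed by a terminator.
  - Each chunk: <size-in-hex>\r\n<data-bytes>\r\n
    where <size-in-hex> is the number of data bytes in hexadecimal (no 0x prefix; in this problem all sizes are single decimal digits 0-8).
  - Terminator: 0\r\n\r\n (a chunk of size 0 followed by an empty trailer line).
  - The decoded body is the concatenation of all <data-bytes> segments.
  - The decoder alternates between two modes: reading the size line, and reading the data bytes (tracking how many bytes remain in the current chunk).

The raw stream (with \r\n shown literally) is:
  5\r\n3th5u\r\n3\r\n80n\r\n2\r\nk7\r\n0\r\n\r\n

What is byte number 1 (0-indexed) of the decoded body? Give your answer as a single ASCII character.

Chunk 1: stream[0..1]='5' size=0x5=5, data at stream[3..8]='3th5u' -> body[0..5], body so far='3th5u'
Chunk 2: stream[10..11]='3' size=0x3=3, data at stream[13..16]='80n' -> body[5..8], body so far='3th5u80n'
Chunk 3: stream[18..19]='2' size=0x2=2, data at stream[21..23]='k7' -> body[8..10], body so far='3th5u80nk7'
Chunk 4: stream[25..26]='0' size=0 (terminator). Final body='3th5u80nk7' (10 bytes)
Body byte 1 = 't'

Answer: t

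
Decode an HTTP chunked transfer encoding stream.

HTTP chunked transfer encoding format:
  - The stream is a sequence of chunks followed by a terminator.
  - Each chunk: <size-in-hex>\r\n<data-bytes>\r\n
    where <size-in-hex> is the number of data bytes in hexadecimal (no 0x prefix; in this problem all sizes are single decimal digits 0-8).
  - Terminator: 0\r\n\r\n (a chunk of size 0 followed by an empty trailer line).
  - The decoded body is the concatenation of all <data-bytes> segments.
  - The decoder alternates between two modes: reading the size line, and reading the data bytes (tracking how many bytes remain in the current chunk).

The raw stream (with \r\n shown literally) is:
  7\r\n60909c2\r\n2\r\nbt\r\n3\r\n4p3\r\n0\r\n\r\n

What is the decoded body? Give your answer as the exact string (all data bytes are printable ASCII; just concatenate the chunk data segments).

Answer: 60909c2bt4p3

Derivation:
Chunk 1: stream[0..1]='7' size=0x7=7, data at stream[3..10]='60909c2' -> body[0..7], body so far='60909c2'
Chunk 2: stream[12..13]='2' size=0x2=2, data at stream[15..17]='bt' -> body[7..9], body so far='60909c2bt'
Chunk 3: stream[19..20]='3' size=0x3=3, data at stream[22..25]='4p3' -> body[9..12], body so far='60909c2bt4p3'
Chunk 4: stream[27..28]='0' size=0 (terminator). Final body='60909c2bt4p3' (12 bytes)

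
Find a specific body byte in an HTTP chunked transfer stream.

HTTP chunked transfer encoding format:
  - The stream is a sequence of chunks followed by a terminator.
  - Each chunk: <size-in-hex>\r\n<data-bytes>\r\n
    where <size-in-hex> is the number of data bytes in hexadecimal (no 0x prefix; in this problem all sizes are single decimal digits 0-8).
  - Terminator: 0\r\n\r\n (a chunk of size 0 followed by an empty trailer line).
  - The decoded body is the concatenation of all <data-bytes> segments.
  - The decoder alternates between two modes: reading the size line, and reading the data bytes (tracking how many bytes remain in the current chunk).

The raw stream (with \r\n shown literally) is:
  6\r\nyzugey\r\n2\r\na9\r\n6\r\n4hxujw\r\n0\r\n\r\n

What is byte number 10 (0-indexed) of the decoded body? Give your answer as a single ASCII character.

Chunk 1: stream[0..1]='6' size=0x6=6, data at stream[3..9]='yzugey' -> body[0..6], body so far='yzugey'
Chunk 2: stream[11..12]='2' size=0x2=2, data at stream[14..16]='a9' -> body[6..8], body so far='yzugeya9'
Chunk 3: stream[18..19]='6' size=0x6=6, data at stream[21..27]='4hxujw' -> body[8..14], body so far='yzugeya94hxujw'
Chunk 4: stream[29..30]='0' size=0 (terminator). Final body='yzugeya94hxujw' (14 bytes)
Body byte 10 = 'x'

Answer: x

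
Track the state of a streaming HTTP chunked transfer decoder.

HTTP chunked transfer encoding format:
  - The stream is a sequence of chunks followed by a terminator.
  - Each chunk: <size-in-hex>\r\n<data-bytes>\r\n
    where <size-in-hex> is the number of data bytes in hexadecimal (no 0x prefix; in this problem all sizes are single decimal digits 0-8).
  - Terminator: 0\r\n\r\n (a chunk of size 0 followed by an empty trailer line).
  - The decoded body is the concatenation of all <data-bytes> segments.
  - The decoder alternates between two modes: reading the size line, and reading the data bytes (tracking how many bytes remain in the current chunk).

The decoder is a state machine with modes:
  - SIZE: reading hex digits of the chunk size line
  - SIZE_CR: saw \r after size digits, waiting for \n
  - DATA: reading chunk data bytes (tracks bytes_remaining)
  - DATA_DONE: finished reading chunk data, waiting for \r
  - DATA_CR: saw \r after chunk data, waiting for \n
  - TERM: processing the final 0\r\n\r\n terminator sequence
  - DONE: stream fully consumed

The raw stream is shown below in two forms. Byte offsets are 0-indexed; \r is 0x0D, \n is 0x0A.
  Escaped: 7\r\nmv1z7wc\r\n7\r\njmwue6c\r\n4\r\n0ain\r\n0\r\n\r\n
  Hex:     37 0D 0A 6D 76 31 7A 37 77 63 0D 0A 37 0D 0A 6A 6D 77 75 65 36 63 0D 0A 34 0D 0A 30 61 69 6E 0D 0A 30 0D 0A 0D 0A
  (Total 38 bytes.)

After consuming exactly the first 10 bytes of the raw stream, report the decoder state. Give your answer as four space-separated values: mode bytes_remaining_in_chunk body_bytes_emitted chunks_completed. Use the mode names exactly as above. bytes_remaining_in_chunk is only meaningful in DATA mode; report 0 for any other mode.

Byte 0 = '7': mode=SIZE remaining=0 emitted=0 chunks_done=0
Byte 1 = 0x0D: mode=SIZE_CR remaining=0 emitted=0 chunks_done=0
Byte 2 = 0x0A: mode=DATA remaining=7 emitted=0 chunks_done=0
Byte 3 = 'm': mode=DATA remaining=6 emitted=1 chunks_done=0
Byte 4 = 'v': mode=DATA remaining=5 emitted=2 chunks_done=0
Byte 5 = '1': mode=DATA remaining=4 emitted=3 chunks_done=0
Byte 6 = 'z': mode=DATA remaining=3 emitted=4 chunks_done=0
Byte 7 = '7': mode=DATA remaining=2 emitted=5 chunks_done=0
Byte 8 = 'w': mode=DATA remaining=1 emitted=6 chunks_done=0
Byte 9 = 'c': mode=DATA_DONE remaining=0 emitted=7 chunks_done=0

Answer: DATA_DONE 0 7 0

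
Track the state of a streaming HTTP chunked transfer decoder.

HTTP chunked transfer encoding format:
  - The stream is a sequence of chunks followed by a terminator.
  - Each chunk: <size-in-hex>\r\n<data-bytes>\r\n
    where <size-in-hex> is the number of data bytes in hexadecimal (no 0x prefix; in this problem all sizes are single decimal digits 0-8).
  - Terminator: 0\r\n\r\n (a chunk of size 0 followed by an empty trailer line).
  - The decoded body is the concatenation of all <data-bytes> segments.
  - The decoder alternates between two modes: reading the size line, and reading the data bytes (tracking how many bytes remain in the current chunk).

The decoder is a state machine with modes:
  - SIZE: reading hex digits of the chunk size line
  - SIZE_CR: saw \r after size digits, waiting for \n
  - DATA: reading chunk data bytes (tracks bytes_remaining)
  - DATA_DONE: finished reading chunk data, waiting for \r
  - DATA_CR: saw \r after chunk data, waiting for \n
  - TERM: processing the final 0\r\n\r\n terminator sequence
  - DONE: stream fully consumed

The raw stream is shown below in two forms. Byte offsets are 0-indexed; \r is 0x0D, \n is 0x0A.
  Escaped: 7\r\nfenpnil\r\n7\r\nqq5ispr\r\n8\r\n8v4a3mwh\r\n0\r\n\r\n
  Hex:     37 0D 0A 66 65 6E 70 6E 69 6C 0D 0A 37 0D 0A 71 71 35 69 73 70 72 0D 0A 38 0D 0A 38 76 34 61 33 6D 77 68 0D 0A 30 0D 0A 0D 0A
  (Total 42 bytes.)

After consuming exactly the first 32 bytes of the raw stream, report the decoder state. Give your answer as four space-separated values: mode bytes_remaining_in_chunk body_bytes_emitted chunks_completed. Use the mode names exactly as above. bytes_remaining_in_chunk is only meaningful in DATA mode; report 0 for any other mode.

Answer: DATA 3 19 2

Derivation:
Byte 0 = '7': mode=SIZE remaining=0 emitted=0 chunks_done=0
Byte 1 = 0x0D: mode=SIZE_CR remaining=0 emitted=0 chunks_done=0
Byte 2 = 0x0A: mode=DATA remaining=7 emitted=0 chunks_done=0
Byte 3 = 'f': mode=DATA remaining=6 emitted=1 chunks_done=0
Byte 4 = 'e': mode=DATA remaining=5 emitted=2 chunks_done=0
Byte 5 = 'n': mode=DATA remaining=4 emitted=3 chunks_done=0
Byte 6 = 'p': mode=DATA remaining=3 emitted=4 chunks_done=0
Byte 7 = 'n': mode=DATA remaining=2 emitted=5 chunks_done=0
Byte 8 = 'i': mode=DATA remaining=1 emitted=6 chunks_done=0
Byte 9 = 'l': mode=DATA_DONE remaining=0 emitted=7 chunks_done=0
Byte 10 = 0x0D: mode=DATA_CR remaining=0 emitted=7 chunks_done=0
Byte 11 = 0x0A: mode=SIZE remaining=0 emitted=7 chunks_done=1
Byte 12 = '7': mode=SIZE remaining=0 emitted=7 chunks_done=1
Byte 13 = 0x0D: mode=SIZE_CR remaining=0 emitted=7 chunks_done=1
Byte 14 = 0x0A: mode=DATA remaining=7 emitted=7 chunks_done=1
Byte 15 = 'q': mode=DATA remaining=6 emitted=8 chunks_done=1
Byte 16 = 'q': mode=DATA remaining=5 emitted=9 chunks_done=1
Byte 17 = '5': mode=DATA remaining=4 emitted=10 chunks_done=1
Byte 18 = 'i': mode=DATA remaining=3 emitted=11 chunks_done=1
Byte 19 = 's': mode=DATA remaining=2 emitted=12 chunks_done=1
Byte 20 = 'p': mode=DATA remaining=1 emitted=13 chunks_done=1
Byte 21 = 'r': mode=DATA_DONE remaining=0 emitted=14 chunks_done=1
Byte 22 = 0x0D: mode=DATA_CR remaining=0 emitted=14 chunks_done=1
Byte 23 = 0x0A: mode=SIZE remaining=0 emitted=14 chunks_done=2
Byte 24 = '8': mode=SIZE remaining=0 emitted=14 chunks_done=2
Byte 25 = 0x0D: mode=SIZE_CR remaining=0 emitted=14 chunks_done=2
Byte 26 = 0x0A: mode=DATA remaining=8 emitted=14 chunks_done=2
Byte 27 = '8': mode=DATA remaining=7 emitted=15 chunks_done=2
Byte 28 = 'v': mode=DATA remaining=6 emitted=16 chunks_done=2
Byte 29 = '4': mode=DATA remaining=5 emitted=17 chunks_done=2
Byte 30 = 'a': mode=DATA remaining=4 emitted=18 chunks_done=2
Byte 31 = '3': mode=DATA remaining=3 emitted=19 chunks_done=2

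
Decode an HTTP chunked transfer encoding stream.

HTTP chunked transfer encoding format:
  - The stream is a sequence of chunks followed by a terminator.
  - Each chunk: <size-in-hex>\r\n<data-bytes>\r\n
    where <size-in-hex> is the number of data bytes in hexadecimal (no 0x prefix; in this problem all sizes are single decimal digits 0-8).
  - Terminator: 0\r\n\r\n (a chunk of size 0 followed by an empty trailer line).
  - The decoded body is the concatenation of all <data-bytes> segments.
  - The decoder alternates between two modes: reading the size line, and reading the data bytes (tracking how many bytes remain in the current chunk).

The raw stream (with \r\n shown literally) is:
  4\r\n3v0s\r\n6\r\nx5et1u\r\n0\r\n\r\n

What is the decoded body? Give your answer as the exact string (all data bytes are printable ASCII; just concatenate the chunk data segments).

Chunk 1: stream[0..1]='4' size=0x4=4, data at stream[3..7]='3v0s' -> body[0..4], body so far='3v0s'
Chunk 2: stream[9..10]='6' size=0x6=6, data at stream[12..18]='x5et1u' -> body[4..10], body so far='3v0sx5et1u'
Chunk 3: stream[20..21]='0' size=0 (terminator). Final body='3v0sx5et1u' (10 bytes)

Answer: 3v0sx5et1u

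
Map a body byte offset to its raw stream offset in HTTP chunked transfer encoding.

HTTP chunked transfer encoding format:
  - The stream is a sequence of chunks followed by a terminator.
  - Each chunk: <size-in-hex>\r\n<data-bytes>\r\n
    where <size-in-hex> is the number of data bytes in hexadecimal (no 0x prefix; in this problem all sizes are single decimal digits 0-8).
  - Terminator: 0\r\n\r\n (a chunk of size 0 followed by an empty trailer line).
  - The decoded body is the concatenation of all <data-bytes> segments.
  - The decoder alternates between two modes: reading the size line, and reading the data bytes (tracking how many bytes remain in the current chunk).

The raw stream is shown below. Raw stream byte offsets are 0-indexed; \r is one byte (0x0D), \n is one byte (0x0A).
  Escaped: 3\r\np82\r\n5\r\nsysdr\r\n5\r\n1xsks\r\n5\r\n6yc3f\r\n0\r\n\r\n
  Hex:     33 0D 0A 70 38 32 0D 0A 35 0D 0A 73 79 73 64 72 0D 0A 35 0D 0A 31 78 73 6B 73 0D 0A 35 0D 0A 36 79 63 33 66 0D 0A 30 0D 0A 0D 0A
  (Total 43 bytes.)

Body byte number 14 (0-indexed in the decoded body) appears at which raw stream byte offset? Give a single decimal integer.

Chunk 1: stream[0..1]='3' size=0x3=3, data at stream[3..6]='p82' -> body[0..3], body so far='p82'
Chunk 2: stream[8..9]='5' size=0x5=5, data at stream[11..16]='sysdr' -> body[3..8], body so far='p82sysdr'
Chunk 3: stream[18..19]='5' size=0x5=5, data at stream[21..26]='1xsks' -> body[8..13], body so far='p82sysdr1xsks'
Chunk 4: stream[28..29]='5' size=0x5=5, data at stream[31..36]='6yc3f' -> body[13..18], body so far='p82sysdr1xsks6yc3f'
Chunk 5: stream[38..39]='0' size=0 (terminator). Final body='p82sysdr1xsks6yc3f' (18 bytes)
Body byte 14 at stream offset 32

Answer: 32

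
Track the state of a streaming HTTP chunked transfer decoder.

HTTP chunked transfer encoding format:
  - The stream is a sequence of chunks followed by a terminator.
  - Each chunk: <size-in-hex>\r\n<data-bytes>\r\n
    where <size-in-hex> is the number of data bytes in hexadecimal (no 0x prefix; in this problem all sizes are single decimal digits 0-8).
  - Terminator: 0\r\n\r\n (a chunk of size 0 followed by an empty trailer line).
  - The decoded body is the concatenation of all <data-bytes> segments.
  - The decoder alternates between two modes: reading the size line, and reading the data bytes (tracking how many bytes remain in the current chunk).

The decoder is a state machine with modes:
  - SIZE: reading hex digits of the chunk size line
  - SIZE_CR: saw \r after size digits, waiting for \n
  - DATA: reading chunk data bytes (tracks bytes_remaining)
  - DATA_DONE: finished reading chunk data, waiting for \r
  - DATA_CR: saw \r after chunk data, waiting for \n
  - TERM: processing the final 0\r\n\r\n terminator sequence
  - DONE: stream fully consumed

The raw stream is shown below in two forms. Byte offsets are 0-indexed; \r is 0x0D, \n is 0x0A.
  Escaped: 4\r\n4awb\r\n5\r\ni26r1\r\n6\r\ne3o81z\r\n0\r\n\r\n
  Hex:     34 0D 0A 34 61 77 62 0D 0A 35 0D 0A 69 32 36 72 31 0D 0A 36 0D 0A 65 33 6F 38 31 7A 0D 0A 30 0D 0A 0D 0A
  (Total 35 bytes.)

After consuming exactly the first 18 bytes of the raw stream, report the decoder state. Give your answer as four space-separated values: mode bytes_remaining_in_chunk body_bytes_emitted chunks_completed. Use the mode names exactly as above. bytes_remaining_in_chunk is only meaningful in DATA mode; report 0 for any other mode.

Answer: DATA_CR 0 9 1

Derivation:
Byte 0 = '4': mode=SIZE remaining=0 emitted=0 chunks_done=0
Byte 1 = 0x0D: mode=SIZE_CR remaining=0 emitted=0 chunks_done=0
Byte 2 = 0x0A: mode=DATA remaining=4 emitted=0 chunks_done=0
Byte 3 = '4': mode=DATA remaining=3 emitted=1 chunks_done=0
Byte 4 = 'a': mode=DATA remaining=2 emitted=2 chunks_done=0
Byte 5 = 'w': mode=DATA remaining=1 emitted=3 chunks_done=0
Byte 6 = 'b': mode=DATA_DONE remaining=0 emitted=4 chunks_done=0
Byte 7 = 0x0D: mode=DATA_CR remaining=0 emitted=4 chunks_done=0
Byte 8 = 0x0A: mode=SIZE remaining=0 emitted=4 chunks_done=1
Byte 9 = '5': mode=SIZE remaining=0 emitted=4 chunks_done=1
Byte 10 = 0x0D: mode=SIZE_CR remaining=0 emitted=4 chunks_done=1
Byte 11 = 0x0A: mode=DATA remaining=5 emitted=4 chunks_done=1
Byte 12 = 'i': mode=DATA remaining=4 emitted=5 chunks_done=1
Byte 13 = '2': mode=DATA remaining=3 emitted=6 chunks_done=1
Byte 14 = '6': mode=DATA remaining=2 emitted=7 chunks_done=1
Byte 15 = 'r': mode=DATA remaining=1 emitted=8 chunks_done=1
Byte 16 = '1': mode=DATA_DONE remaining=0 emitted=9 chunks_done=1
Byte 17 = 0x0D: mode=DATA_CR remaining=0 emitted=9 chunks_done=1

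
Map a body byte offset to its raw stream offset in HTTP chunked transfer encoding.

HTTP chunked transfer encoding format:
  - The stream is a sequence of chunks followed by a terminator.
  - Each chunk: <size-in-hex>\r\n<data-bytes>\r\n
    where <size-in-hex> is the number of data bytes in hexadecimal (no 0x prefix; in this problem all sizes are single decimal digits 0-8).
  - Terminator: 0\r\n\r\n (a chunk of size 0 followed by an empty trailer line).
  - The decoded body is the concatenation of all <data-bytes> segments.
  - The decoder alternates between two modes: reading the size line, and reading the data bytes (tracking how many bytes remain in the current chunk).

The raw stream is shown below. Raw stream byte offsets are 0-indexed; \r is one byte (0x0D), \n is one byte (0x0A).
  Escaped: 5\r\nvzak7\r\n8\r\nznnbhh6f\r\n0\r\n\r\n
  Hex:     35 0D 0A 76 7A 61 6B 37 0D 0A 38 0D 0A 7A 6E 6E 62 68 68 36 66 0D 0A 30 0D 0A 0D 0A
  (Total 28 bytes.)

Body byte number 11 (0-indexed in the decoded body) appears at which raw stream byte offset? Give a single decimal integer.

Answer: 19

Derivation:
Chunk 1: stream[0..1]='5' size=0x5=5, data at stream[3..8]='vzak7' -> body[0..5], body so far='vzak7'
Chunk 2: stream[10..11]='8' size=0x8=8, data at stream[13..21]='znnbhh6f' -> body[5..13], body so far='vzak7znnbhh6f'
Chunk 3: stream[23..24]='0' size=0 (terminator). Final body='vzak7znnbhh6f' (13 bytes)
Body byte 11 at stream offset 19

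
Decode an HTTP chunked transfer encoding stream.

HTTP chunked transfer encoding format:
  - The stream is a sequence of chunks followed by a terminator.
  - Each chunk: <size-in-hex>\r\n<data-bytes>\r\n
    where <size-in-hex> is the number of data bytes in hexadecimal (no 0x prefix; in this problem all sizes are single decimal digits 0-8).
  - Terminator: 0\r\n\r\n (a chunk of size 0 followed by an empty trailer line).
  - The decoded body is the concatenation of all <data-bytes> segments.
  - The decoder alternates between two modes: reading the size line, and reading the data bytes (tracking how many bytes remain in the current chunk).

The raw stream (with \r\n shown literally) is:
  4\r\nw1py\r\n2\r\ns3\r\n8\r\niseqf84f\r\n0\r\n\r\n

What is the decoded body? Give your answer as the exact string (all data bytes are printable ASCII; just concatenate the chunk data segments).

Answer: w1pys3iseqf84f

Derivation:
Chunk 1: stream[0..1]='4' size=0x4=4, data at stream[3..7]='w1py' -> body[0..4], body so far='w1py'
Chunk 2: stream[9..10]='2' size=0x2=2, data at stream[12..14]='s3' -> body[4..6], body so far='w1pys3'
Chunk 3: stream[16..17]='8' size=0x8=8, data at stream[19..27]='iseqf84f' -> body[6..14], body so far='w1pys3iseqf84f'
Chunk 4: stream[29..30]='0' size=0 (terminator). Final body='w1pys3iseqf84f' (14 bytes)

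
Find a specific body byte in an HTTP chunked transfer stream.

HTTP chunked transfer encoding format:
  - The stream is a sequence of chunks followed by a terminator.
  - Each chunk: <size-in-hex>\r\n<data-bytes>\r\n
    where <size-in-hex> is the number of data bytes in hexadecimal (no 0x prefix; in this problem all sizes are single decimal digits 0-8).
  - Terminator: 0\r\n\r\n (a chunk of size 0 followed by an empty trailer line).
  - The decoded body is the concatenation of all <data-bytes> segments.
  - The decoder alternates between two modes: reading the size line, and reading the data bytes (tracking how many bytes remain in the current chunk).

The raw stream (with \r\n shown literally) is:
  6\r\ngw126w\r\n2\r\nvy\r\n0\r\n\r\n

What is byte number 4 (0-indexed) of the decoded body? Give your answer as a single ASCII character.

Chunk 1: stream[0..1]='6' size=0x6=6, data at stream[3..9]='gw126w' -> body[0..6], body so far='gw126w'
Chunk 2: stream[11..12]='2' size=0x2=2, data at stream[14..16]='vy' -> body[6..8], body so far='gw126wvy'
Chunk 3: stream[18..19]='0' size=0 (terminator). Final body='gw126wvy' (8 bytes)
Body byte 4 = '6'

Answer: 6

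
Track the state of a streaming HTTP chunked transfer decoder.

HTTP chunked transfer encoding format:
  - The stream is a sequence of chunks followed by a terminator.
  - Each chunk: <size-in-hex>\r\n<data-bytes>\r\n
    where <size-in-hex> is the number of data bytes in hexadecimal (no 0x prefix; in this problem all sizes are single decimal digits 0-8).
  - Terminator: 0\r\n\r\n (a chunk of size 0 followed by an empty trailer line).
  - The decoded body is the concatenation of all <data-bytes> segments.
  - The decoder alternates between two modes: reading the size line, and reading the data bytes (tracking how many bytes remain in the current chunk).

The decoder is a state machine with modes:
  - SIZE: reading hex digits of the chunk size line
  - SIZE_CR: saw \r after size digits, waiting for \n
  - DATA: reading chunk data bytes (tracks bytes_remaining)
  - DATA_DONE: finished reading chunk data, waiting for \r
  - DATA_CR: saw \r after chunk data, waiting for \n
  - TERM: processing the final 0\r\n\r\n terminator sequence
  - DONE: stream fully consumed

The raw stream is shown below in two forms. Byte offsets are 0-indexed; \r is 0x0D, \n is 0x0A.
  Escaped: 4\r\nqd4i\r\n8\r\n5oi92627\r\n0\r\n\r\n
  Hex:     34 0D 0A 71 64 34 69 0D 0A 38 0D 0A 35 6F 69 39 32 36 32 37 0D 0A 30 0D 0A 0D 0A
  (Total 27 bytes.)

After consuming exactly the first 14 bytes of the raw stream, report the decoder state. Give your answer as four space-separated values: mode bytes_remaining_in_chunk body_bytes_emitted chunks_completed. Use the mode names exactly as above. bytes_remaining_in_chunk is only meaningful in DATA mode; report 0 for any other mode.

Answer: DATA 6 6 1

Derivation:
Byte 0 = '4': mode=SIZE remaining=0 emitted=0 chunks_done=0
Byte 1 = 0x0D: mode=SIZE_CR remaining=0 emitted=0 chunks_done=0
Byte 2 = 0x0A: mode=DATA remaining=4 emitted=0 chunks_done=0
Byte 3 = 'q': mode=DATA remaining=3 emitted=1 chunks_done=0
Byte 4 = 'd': mode=DATA remaining=2 emitted=2 chunks_done=0
Byte 5 = '4': mode=DATA remaining=1 emitted=3 chunks_done=0
Byte 6 = 'i': mode=DATA_DONE remaining=0 emitted=4 chunks_done=0
Byte 7 = 0x0D: mode=DATA_CR remaining=0 emitted=4 chunks_done=0
Byte 8 = 0x0A: mode=SIZE remaining=0 emitted=4 chunks_done=1
Byte 9 = '8': mode=SIZE remaining=0 emitted=4 chunks_done=1
Byte 10 = 0x0D: mode=SIZE_CR remaining=0 emitted=4 chunks_done=1
Byte 11 = 0x0A: mode=DATA remaining=8 emitted=4 chunks_done=1
Byte 12 = '5': mode=DATA remaining=7 emitted=5 chunks_done=1
Byte 13 = 'o': mode=DATA remaining=6 emitted=6 chunks_done=1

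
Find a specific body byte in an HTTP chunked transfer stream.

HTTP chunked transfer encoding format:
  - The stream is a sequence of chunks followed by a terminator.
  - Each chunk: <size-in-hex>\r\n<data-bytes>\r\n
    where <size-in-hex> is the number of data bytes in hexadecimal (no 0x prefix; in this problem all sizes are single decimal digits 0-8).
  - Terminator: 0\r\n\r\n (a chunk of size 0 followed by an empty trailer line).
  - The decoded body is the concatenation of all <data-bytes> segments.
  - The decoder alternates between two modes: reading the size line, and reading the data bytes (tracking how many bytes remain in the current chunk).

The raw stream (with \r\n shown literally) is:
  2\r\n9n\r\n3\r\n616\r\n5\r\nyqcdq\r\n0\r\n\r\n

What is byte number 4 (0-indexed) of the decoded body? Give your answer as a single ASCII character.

Answer: 6

Derivation:
Chunk 1: stream[0..1]='2' size=0x2=2, data at stream[3..5]='9n' -> body[0..2], body so far='9n'
Chunk 2: stream[7..8]='3' size=0x3=3, data at stream[10..13]='616' -> body[2..5], body so far='9n616'
Chunk 3: stream[15..16]='5' size=0x5=5, data at stream[18..23]='yqcdq' -> body[5..10], body so far='9n616yqcdq'
Chunk 4: stream[25..26]='0' size=0 (terminator). Final body='9n616yqcdq' (10 bytes)
Body byte 4 = '6'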